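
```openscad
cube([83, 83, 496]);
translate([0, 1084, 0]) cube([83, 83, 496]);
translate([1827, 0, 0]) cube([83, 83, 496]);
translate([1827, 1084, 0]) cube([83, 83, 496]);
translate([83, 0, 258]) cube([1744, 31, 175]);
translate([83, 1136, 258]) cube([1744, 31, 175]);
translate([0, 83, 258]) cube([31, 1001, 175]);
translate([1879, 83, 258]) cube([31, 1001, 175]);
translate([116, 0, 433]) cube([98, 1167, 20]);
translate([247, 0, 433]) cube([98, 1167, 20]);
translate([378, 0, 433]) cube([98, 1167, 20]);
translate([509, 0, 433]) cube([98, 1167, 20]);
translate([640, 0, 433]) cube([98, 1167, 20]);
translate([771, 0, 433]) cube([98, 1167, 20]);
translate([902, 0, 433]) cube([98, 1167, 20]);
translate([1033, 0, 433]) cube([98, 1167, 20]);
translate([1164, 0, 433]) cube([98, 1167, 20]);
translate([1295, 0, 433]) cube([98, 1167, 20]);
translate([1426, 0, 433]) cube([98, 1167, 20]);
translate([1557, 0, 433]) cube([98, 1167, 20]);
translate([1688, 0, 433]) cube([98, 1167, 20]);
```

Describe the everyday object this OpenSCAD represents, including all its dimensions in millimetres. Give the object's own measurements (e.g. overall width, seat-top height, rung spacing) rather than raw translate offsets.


A bed frame 1910 mm long (x) by 1167 mm wide (y). Four 83×83 mm corner posts, 496 mm tall, at the corners of the footprint. Four rails of 31 mm thickness and 175 mm height run between adjacent posts with their undersides at z = 258 mm, their outer faces flush with the outside of the frame (the two x-running rails run between the posts' inner faces; the two y-running rails run between the posts' inner faces). 13 slats, each 98 mm wide (x) and 20 mm thick, lie across the top of the two x-running rails, running the full 1167 mm width of the frame in y; along x they sit between the end posts with a 33 mm gap after the −x posts and between neighbouring slats, leaving 41 mm before the +x posts.


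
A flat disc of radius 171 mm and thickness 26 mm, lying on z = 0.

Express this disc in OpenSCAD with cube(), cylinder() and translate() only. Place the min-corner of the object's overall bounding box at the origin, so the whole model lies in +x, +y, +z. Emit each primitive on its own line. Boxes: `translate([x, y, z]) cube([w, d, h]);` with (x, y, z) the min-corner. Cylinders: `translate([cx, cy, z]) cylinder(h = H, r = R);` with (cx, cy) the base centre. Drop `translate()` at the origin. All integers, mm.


translate([171, 171, 0]) cylinder(h = 26, r = 171);


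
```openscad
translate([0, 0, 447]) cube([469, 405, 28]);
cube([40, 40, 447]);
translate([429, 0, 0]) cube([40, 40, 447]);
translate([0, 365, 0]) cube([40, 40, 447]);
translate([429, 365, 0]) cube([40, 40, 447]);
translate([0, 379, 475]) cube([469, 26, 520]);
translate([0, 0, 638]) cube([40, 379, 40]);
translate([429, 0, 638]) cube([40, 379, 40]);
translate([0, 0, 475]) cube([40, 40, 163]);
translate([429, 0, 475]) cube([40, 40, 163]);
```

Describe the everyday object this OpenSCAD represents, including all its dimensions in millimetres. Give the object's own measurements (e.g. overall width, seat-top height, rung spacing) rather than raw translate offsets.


A chair. The seat is a 469×405×28 mm slab with its top at z = 475 mm, on four 40×40 mm corner legs (flush with the seat edges, standing on z = 0). A flat backrest 26 mm thick, 520 mm tall, spans the full seat width and rises from the seat top along its +y edge, rear face flush with the rear of the seat. Two armrests of 40×40 mm section run along each side from the seat's front edge to the front of the backrest, top faces 203 mm above the seat top and outer faces flush with the seat's x-edges; a 40×40 mm post under the front of each armrest stands on the seat at the front corner.


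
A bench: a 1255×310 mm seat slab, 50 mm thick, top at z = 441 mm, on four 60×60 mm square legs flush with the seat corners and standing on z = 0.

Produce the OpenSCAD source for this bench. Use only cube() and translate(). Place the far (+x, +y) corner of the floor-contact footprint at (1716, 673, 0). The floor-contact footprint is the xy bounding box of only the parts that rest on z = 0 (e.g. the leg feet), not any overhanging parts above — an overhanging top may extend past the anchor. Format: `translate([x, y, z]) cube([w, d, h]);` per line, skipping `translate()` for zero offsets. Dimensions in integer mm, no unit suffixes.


translate([461, 363, 391]) cube([1255, 310, 50]);
translate([461, 363, 0]) cube([60, 60, 391]);
translate([461, 613, 0]) cube([60, 60, 391]);
translate([1656, 363, 0]) cube([60, 60, 391]);
translate([1656, 613, 0]) cube([60, 60, 391]);


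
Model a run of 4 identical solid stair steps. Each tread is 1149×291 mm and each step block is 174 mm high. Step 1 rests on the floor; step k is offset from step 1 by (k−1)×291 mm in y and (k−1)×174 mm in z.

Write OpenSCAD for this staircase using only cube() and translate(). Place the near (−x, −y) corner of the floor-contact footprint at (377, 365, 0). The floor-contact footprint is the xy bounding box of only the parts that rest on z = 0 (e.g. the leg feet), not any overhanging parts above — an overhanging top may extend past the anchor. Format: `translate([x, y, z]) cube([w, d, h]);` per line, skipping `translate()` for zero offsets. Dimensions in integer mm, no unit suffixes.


translate([377, 365, 0]) cube([1149, 291, 174]);
translate([377, 656, 174]) cube([1149, 291, 174]);
translate([377, 947, 348]) cube([1149, 291, 174]);
translate([377, 1238, 522]) cube([1149, 291, 174]);


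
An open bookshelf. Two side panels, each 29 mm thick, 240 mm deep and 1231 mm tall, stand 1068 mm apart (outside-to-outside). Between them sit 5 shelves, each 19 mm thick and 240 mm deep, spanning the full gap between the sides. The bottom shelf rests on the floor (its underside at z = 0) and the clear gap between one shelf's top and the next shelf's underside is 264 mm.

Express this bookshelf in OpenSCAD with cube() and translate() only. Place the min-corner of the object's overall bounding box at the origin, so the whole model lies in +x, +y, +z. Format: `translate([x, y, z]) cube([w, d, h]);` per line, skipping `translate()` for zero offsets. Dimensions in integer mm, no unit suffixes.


cube([29, 240, 1231]);
translate([1039, 0, 0]) cube([29, 240, 1231]);
translate([29, 0, 0]) cube([1010, 240, 19]);
translate([29, 0, 283]) cube([1010, 240, 19]);
translate([29, 0, 566]) cube([1010, 240, 19]);
translate([29, 0, 849]) cube([1010, 240, 19]);
translate([29, 0, 1132]) cube([1010, 240, 19]);


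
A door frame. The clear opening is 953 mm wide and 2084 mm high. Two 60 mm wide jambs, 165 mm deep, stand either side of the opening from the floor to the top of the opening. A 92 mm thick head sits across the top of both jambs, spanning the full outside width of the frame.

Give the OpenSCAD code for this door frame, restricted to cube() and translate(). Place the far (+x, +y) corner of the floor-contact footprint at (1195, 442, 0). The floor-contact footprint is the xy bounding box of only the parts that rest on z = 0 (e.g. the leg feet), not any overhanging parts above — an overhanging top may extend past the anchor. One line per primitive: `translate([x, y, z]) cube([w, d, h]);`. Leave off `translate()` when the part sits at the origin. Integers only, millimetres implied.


translate([122, 277, 0]) cube([60, 165, 2084]);
translate([1135, 277, 0]) cube([60, 165, 2084]);
translate([122, 277, 2084]) cube([1073, 165, 92]);


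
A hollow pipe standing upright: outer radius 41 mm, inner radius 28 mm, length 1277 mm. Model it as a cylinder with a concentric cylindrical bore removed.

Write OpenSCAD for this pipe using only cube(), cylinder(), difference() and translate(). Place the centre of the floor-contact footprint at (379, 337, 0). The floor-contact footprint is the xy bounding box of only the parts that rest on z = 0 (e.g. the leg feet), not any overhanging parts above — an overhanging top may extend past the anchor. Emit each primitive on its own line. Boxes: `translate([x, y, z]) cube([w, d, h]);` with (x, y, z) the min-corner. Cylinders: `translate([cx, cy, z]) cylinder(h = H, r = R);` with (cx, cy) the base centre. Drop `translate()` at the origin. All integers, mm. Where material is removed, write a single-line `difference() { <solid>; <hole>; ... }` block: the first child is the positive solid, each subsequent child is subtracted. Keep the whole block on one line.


difference() { translate([379, 337, 0]) cylinder(h = 1277, r = 41); translate([379, 337, 0]) cylinder(h = 1277, r = 28); }


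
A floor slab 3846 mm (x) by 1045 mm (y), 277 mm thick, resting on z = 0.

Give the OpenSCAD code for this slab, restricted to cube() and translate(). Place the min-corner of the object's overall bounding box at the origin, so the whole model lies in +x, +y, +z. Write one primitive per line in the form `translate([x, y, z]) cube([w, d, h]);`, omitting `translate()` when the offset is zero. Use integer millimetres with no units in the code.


cube([3846, 1045, 277]);


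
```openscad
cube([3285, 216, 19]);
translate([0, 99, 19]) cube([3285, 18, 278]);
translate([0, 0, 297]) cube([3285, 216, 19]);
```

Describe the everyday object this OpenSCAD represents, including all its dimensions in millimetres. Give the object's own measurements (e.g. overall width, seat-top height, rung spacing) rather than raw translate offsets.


An I-beam lying along x, 3285 mm long. Overall section height 316 mm. Two flanges 216 mm wide (y) and 19 mm thick, one on the floor and one at the top; a web 18 mm thick runs between them, centred on the flange width.


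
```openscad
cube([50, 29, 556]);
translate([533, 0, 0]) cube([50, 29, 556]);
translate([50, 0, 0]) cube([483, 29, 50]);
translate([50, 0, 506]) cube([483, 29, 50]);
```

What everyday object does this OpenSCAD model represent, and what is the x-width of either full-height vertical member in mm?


A picture frame. The border width is 50 mm.

Four thin pieces enclosing a rectangular opening — a picture frame. The two full-height stiles are 556 mm tall; the top rail sits at z = 506 and is 50 mm tall, so the border above the opening is 556 − 506 = 50 mm, matching the stile x-width.


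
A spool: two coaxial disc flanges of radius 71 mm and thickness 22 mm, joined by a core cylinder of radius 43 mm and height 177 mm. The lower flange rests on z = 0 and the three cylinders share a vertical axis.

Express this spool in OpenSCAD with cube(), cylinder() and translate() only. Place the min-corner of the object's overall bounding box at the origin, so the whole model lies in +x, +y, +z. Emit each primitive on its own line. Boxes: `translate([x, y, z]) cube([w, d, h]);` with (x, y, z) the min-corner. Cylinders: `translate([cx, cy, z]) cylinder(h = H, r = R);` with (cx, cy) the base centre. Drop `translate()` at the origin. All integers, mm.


translate([71, 71, 0]) cylinder(h = 22, r = 71);
translate([71, 71, 22]) cylinder(h = 177, r = 43);
translate([71, 71, 199]) cylinder(h = 22, r = 71);


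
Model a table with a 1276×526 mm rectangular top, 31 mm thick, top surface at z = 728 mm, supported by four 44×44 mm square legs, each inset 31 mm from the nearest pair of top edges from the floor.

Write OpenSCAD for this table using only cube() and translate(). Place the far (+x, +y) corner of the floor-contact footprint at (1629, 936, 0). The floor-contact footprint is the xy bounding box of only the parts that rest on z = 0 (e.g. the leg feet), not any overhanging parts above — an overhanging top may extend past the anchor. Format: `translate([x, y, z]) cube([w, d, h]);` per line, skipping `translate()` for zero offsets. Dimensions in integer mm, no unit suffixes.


translate([384, 441, 697]) cube([1276, 526, 31]);
translate([415, 472, 0]) cube([44, 44, 697]);
translate([1585, 472, 0]) cube([44, 44, 697]);
translate([415, 892, 0]) cube([44, 44, 697]);
translate([1585, 892, 0]) cube([44, 44, 697]);


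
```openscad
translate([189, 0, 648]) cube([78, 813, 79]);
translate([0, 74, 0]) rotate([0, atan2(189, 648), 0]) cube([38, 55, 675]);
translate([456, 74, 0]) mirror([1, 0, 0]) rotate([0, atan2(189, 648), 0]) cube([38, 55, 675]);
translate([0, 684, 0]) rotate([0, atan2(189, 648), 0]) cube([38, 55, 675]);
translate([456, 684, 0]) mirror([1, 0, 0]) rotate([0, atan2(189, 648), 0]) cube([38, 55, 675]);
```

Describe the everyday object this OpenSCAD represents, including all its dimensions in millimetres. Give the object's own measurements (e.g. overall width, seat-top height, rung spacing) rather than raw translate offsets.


A sawhorse. A 78×813×79 mm beam (x, y, z) sits on two A-frame leg pairs. Each pair is two raked legs of 38×55 mm section (55 mm along y) splaying symmetrically in x. Each leg rises 648 mm vertically over 189 mm of horizontal reach and is 675 mm long along its own axis. Every leg's outer bottom edge rests on the floor and its outer top edge meets a bottom edge of the beam — the left legs (tilting toward +x) meet the beam's −x bottom edge, the right legs (their mirror images, tilting toward −x) meet its +x bottom edge — so the leg tops tuck under the beam, the beam's underside is 648 mm above the floor, and the feet are 456 mm apart outside-to-outside with the beam centred between them. The two leg pairs are set in 74 mm from either end of the beam.


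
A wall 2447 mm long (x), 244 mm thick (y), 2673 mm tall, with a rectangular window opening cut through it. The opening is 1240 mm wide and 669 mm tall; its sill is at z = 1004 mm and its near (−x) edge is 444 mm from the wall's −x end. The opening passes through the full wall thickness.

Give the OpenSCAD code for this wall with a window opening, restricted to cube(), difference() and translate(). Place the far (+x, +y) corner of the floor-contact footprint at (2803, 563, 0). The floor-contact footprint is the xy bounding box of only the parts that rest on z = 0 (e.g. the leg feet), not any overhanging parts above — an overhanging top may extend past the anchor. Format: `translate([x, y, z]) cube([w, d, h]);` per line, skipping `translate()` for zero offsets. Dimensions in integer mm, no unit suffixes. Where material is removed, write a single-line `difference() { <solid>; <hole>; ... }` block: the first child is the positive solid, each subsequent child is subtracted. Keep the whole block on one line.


difference() { translate([356, 319, 0]) cube([2447, 244, 2673]); translate([800, 319, 1004]) cube([1240, 244, 669]); }


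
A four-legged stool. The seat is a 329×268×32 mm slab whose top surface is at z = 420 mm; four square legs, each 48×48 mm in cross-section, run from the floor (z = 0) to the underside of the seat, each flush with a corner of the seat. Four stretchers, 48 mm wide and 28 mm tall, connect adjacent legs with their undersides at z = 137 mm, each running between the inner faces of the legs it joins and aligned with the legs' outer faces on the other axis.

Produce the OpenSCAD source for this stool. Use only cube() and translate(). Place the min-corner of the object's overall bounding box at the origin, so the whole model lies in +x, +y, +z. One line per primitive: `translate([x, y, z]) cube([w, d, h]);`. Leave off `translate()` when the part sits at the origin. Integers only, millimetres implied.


// leg_h = 420 - 32 = 388
// stretcher span = 329 - 2*48 = 233
translate([0, 0, 388]) cube([329, 268, 32]);
cube([48, 48, 388]);
translate([281, 0, 0]) cube([48, 48, 388]);
translate([0, 220, 0]) cube([48, 48, 388]);
translate([281, 220, 0]) cube([48, 48, 388]);
translate([48, 0, 137]) cube([233, 48, 28]);
translate([48, 220, 137]) cube([233, 48, 28]);
translate([0, 48, 137]) cube([48, 172, 28]);
translate([281, 48, 137]) cube([48, 172, 28]);


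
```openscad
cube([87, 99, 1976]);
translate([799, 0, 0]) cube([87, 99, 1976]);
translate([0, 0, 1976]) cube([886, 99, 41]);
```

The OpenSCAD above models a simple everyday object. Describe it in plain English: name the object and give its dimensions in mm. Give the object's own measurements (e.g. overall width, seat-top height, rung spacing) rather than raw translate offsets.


A door frame. The clear opening is 712 mm wide and 1976 mm high. Two 87 mm wide jambs, 99 mm deep, stand either side of the opening from the floor to the top of the opening. A 41 mm thick head sits across the top of both jambs, spanning the full outside width of the frame.


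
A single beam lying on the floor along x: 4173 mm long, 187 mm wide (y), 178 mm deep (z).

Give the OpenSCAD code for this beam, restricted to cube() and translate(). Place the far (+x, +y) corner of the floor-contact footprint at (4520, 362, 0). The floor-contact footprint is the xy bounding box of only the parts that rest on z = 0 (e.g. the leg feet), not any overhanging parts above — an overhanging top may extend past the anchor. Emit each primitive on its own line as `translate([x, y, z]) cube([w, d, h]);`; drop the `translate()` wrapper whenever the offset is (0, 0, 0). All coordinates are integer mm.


translate([347, 175, 0]) cube([4173, 187, 178]);


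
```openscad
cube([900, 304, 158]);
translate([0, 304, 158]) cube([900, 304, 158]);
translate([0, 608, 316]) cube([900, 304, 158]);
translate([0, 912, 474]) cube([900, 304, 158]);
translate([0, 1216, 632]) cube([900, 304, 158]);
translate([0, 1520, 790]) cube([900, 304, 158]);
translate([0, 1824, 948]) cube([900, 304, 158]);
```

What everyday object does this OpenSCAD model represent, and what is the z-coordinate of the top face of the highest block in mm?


A staircase. The total rise is 1106 mm.

7 identical blocks, each offset up and back from the previous — a staircase. Each step is 158 mm tall and there are 7 of them, so the total rise is 7 × 158 = 1106 mm.


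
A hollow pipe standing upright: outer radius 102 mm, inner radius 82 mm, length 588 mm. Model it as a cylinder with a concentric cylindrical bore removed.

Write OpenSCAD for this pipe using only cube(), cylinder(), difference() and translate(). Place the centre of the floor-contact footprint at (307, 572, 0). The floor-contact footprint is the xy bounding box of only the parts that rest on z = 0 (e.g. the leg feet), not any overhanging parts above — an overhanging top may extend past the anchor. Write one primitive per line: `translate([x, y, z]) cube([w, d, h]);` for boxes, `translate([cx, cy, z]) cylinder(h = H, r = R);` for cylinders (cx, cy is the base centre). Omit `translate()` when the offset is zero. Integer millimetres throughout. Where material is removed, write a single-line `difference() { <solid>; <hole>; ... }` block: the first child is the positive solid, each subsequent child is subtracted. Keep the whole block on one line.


difference() { translate([307, 572, 0]) cylinder(h = 588, r = 102); translate([307, 572, 0]) cylinder(h = 588, r = 82); }


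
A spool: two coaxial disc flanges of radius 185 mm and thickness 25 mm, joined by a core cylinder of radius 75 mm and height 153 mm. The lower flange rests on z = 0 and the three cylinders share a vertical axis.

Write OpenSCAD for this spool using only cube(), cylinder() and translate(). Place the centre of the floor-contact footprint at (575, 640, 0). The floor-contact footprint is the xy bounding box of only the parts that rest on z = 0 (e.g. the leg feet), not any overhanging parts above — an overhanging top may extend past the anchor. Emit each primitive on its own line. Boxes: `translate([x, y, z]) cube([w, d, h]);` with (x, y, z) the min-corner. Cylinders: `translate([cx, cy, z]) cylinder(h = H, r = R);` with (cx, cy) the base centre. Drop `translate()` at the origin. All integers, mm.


translate([575, 640, 0]) cylinder(h = 25, r = 185);
translate([575, 640, 25]) cylinder(h = 153, r = 75);
translate([575, 640, 178]) cylinder(h = 25, r = 185);


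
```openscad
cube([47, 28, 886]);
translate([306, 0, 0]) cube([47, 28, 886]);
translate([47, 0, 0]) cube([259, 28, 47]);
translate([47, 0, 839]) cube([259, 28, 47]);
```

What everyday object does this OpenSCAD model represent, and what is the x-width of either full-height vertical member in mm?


A picture frame. The border width is 47 mm.

Four thin pieces enclosing a rectangular opening — a picture frame. The two full-height stiles are 886 mm tall; the top rail sits at z = 839 and is 47 mm tall, so the border above the opening is 886 − 839 = 47 mm, matching the stile x-width.


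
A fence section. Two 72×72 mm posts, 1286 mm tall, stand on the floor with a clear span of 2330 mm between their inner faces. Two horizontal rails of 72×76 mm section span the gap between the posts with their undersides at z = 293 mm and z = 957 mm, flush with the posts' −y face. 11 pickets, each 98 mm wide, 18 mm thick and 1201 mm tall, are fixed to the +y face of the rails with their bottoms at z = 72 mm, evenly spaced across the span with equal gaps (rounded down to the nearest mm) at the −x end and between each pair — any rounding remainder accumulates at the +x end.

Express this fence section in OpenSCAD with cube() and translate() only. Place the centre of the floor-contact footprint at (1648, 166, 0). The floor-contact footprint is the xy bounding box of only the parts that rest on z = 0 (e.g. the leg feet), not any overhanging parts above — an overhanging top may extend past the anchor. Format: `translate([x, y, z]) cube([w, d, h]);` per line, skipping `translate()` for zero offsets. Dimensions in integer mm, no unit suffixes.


translate([411, 130, 0]) cube([72, 72, 1286]);
translate([2813, 130, 0]) cube([72, 72, 1286]);
translate([483, 130, 293]) cube([2330, 72, 76]);
translate([483, 130, 957]) cube([2330, 72, 76]);
translate([587, 202, 72]) cube([98, 18, 1201]);
translate([789, 202, 72]) cube([98, 18, 1201]);
translate([991, 202, 72]) cube([98, 18, 1201]);
translate([1193, 202, 72]) cube([98, 18, 1201]);
translate([1395, 202, 72]) cube([98, 18, 1201]);
translate([1597, 202, 72]) cube([98, 18, 1201]);
translate([1799, 202, 72]) cube([98, 18, 1201]);
translate([2001, 202, 72]) cube([98, 18, 1201]);
translate([2203, 202, 72]) cube([98, 18, 1201]);
translate([2405, 202, 72]) cube([98, 18, 1201]);
translate([2607, 202, 72]) cube([98, 18, 1201]);


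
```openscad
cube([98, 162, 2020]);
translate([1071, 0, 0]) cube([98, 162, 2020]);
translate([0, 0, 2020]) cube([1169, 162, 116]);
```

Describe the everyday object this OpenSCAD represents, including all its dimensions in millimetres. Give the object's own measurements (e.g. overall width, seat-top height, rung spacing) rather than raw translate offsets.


A door frame. The clear opening is 973 mm wide and 2020 mm high. Two 98 mm wide jambs, 162 mm deep, stand either side of the opening from the floor to the top of the opening. A 116 mm thick head sits across the top of both jambs, spanning the full outside width of the frame.


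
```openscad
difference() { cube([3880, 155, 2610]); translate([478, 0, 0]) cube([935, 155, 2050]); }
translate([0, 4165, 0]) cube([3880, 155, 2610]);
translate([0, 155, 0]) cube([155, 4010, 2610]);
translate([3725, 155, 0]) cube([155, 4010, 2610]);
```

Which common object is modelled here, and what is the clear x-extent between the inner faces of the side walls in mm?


A single room. The interior width is 3570 mm.

Four walls enclosing a rectangle with a door in the front wall — a room. Outside width 3880 minus two 155 mm walls gives 3570 mm.


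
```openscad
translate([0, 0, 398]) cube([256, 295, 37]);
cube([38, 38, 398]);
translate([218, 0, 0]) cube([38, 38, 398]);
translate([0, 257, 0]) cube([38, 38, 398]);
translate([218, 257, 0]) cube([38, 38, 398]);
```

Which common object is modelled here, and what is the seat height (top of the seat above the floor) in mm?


A stool. The seat height is 435 mm.

A 256×295×37 slab at z = 398 on four corner posts — a stool. The seat top is 398 + 37 = 435 mm.


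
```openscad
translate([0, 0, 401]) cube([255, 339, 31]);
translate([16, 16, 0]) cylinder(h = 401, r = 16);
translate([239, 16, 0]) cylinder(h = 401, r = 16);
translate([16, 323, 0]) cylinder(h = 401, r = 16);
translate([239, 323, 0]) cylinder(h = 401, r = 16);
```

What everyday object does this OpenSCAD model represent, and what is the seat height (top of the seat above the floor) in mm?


A stool. The seat height is 432 mm.

A 255×339×31 slab at z = 401 on four corner cylinders — a stool. The seat top is 401 + 31 = 432 mm.


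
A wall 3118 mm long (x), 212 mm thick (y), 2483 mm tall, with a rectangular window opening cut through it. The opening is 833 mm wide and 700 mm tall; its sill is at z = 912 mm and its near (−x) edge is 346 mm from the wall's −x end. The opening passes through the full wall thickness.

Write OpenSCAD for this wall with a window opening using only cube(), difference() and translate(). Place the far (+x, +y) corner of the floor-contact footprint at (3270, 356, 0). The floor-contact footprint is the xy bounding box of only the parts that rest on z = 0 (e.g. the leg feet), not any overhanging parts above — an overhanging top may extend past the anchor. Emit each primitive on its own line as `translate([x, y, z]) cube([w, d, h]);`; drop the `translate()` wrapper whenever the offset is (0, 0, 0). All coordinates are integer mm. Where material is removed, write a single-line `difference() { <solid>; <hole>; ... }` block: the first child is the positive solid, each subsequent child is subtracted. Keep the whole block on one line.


difference() { translate([152, 144, 0]) cube([3118, 212, 2483]); translate([498, 144, 912]) cube([833, 212, 700]); }


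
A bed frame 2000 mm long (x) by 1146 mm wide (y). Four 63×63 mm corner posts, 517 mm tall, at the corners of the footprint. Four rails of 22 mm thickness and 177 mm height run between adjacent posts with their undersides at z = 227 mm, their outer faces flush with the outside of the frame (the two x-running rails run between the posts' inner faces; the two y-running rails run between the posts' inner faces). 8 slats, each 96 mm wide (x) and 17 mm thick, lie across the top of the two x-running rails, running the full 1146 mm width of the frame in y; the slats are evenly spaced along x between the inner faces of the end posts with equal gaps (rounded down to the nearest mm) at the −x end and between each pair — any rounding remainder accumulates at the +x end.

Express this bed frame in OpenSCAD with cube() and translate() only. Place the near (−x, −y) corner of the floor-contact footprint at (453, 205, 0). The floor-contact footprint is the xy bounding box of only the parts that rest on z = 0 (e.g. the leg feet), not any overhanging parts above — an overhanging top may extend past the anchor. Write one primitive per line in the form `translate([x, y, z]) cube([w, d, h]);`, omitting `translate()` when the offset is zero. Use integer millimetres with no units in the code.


translate([453, 205, 0]) cube([63, 63, 517]);
translate([453, 1288, 0]) cube([63, 63, 517]);
translate([2390, 205, 0]) cube([63, 63, 517]);
translate([2390, 1288, 0]) cube([63, 63, 517]);
translate([516, 205, 227]) cube([1874, 22, 177]);
translate([516, 1329, 227]) cube([1874, 22, 177]);
translate([453, 268, 227]) cube([22, 1020, 177]);
translate([2431, 268, 227]) cube([22, 1020, 177]);
translate([638, 205, 404]) cube([96, 1146, 17]);
translate([856, 205, 404]) cube([96, 1146, 17]);
translate([1074, 205, 404]) cube([96, 1146, 17]);
translate([1292, 205, 404]) cube([96, 1146, 17]);
translate([1510, 205, 404]) cube([96, 1146, 17]);
translate([1728, 205, 404]) cube([96, 1146, 17]);
translate([1946, 205, 404]) cube([96, 1146, 17]);
translate([2164, 205, 404]) cube([96, 1146, 17]);


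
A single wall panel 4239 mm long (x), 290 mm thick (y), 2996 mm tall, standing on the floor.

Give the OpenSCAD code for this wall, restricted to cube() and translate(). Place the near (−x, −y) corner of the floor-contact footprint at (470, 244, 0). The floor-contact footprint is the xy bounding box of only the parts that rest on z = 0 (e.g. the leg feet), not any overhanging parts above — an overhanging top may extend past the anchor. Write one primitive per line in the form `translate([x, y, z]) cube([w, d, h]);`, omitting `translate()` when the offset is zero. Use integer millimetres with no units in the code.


translate([470, 244, 0]) cube([4239, 290, 2996]);


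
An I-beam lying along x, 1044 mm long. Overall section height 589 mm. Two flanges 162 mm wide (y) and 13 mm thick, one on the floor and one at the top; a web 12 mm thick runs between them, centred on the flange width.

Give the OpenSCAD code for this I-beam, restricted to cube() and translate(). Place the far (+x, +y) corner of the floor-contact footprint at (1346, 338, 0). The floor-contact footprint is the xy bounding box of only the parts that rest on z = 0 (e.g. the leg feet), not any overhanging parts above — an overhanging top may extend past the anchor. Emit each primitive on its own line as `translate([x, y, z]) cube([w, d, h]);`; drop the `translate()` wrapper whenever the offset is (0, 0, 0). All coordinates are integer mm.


translate([302, 176, 0]) cube([1044, 162, 13]);
translate([302, 251, 13]) cube([1044, 12, 563]);
translate([302, 176, 576]) cube([1044, 162, 13]);


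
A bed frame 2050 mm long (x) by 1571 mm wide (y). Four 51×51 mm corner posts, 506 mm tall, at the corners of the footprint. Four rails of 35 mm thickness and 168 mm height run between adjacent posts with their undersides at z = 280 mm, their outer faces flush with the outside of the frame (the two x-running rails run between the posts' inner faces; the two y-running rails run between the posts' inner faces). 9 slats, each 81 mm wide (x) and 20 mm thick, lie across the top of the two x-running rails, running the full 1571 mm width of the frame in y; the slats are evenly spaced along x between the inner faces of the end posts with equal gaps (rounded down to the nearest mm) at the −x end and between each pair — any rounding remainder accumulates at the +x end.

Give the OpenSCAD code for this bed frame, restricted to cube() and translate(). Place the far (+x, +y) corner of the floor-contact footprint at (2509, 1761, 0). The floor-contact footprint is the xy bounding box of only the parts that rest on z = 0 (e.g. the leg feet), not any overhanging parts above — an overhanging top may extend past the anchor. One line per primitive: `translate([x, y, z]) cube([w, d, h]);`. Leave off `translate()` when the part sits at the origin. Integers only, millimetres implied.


translate([459, 190, 0]) cube([51, 51, 506]);
translate([459, 1710, 0]) cube([51, 51, 506]);
translate([2458, 190, 0]) cube([51, 51, 506]);
translate([2458, 1710, 0]) cube([51, 51, 506]);
translate([510, 190, 280]) cube([1948, 35, 168]);
translate([510, 1726, 280]) cube([1948, 35, 168]);
translate([459, 241, 280]) cube([35, 1469, 168]);
translate([2474, 241, 280]) cube([35, 1469, 168]);
translate([631, 190, 448]) cube([81, 1571, 20]);
translate([833, 190, 448]) cube([81, 1571, 20]);
translate([1035, 190, 448]) cube([81, 1571, 20]);
translate([1237, 190, 448]) cube([81, 1571, 20]);
translate([1439, 190, 448]) cube([81, 1571, 20]);
translate([1641, 190, 448]) cube([81, 1571, 20]);
translate([1843, 190, 448]) cube([81, 1571, 20]);
translate([2045, 190, 448]) cube([81, 1571, 20]);
translate([2247, 190, 448]) cube([81, 1571, 20]);


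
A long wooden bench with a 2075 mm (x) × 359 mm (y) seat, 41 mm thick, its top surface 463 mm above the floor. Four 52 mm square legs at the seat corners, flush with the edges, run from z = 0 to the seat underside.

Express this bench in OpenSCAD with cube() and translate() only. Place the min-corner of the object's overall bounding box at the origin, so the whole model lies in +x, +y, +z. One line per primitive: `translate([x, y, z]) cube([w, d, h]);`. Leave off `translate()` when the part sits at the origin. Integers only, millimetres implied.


translate([0, 0, 422]) cube([2075, 359, 41]);
cube([52, 52, 422]);
translate([0, 307, 0]) cube([52, 52, 422]);
translate([2023, 0, 0]) cube([52, 52, 422]);
translate([2023, 307, 0]) cube([52, 52, 422]);


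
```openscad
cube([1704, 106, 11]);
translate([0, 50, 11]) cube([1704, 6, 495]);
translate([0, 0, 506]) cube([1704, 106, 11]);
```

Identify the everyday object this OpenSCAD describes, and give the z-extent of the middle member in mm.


An I-beam. The web height is 495 mm.

Two wide flanges with a thin centred web — an I-beam. Overall 517 mm minus two 11 mm flanges gives a web of 517 − 2·11 = 495 mm.


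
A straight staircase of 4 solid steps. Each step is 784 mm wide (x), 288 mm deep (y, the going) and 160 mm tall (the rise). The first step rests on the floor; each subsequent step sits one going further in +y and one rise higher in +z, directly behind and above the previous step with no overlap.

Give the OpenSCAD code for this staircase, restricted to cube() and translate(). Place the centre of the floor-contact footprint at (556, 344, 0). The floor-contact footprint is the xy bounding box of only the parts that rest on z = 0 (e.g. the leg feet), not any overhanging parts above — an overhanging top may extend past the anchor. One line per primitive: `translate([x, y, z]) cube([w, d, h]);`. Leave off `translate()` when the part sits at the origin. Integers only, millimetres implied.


translate([164, 200, 0]) cube([784, 288, 160]);
translate([164, 488, 160]) cube([784, 288, 160]);
translate([164, 776, 320]) cube([784, 288, 160]);
translate([164, 1064, 480]) cube([784, 288, 160]);


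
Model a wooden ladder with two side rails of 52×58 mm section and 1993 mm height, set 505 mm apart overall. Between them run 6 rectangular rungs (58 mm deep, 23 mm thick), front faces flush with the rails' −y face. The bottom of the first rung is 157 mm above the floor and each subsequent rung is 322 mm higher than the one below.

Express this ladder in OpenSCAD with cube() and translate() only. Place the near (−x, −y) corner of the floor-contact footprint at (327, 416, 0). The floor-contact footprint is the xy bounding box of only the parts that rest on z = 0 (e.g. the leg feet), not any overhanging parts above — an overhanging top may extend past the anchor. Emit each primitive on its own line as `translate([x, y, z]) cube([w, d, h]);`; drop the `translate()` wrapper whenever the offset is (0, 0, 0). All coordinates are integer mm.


translate([327, 416, 0]) cube([52, 58, 1993]);
translate([780, 416, 0]) cube([52, 58, 1993]);
translate([379, 416, 157]) cube([401, 58, 23]);
translate([379, 416, 479]) cube([401, 58, 23]);
translate([379, 416, 801]) cube([401, 58, 23]);
translate([379, 416, 1123]) cube([401, 58, 23]);
translate([379, 416, 1445]) cube([401, 58, 23]);
translate([379, 416, 1767]) cube([401, 58, 23]);


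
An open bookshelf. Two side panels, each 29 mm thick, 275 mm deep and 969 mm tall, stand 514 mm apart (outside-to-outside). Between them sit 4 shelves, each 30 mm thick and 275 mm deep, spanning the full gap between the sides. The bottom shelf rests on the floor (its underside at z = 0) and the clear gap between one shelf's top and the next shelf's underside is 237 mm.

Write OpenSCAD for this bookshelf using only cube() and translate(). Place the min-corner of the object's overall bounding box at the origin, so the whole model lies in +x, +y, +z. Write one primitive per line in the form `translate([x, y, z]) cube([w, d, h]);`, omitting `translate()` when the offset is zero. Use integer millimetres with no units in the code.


cube([29, 275, 969]);
translate([485, 0, 0]) cube([29, 275, 969]);
translate([29, 0, 0]) cube([456, 275, 30]);
translate([29, 0, 267]) cube([456, 275, 30]);
translate([29, 0, 534]) cube([456, 275, 30]);
translate([29, 0, 801]) cube([456, 275, 30]);


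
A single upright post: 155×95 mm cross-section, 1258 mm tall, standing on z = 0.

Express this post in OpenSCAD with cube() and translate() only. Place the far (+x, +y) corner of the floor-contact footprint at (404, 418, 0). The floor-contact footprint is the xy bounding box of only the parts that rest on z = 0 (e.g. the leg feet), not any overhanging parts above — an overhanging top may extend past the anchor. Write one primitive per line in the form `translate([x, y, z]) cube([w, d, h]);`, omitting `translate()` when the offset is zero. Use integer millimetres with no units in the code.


translate([249, 323, 0]) cube([155, 95, 1258]);


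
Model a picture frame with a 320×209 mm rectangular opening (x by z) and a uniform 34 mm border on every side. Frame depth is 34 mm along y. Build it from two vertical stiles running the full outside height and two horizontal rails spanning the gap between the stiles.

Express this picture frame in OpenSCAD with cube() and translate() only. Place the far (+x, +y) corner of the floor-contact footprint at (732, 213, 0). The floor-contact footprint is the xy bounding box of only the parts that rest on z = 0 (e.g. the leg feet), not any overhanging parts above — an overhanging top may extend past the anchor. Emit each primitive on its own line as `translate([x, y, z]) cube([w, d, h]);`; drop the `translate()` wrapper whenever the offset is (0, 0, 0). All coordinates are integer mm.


translate([344, 179, 0]) cube([34, 34, 277]);
translate([698, 179, 0]) cube([34, 34, 277]);
translate([378, 179, 0]) cube([320, 34, 34]);
translate([378, 179, 243]) cube([320, 34, 34]);


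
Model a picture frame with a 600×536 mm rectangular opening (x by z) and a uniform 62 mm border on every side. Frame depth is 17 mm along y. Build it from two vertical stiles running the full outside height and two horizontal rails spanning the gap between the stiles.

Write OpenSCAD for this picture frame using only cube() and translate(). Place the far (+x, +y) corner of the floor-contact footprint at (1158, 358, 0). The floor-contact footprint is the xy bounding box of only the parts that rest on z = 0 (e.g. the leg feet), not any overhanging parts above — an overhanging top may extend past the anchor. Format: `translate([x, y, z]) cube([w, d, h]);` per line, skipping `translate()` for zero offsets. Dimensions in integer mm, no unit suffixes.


translate([434, 341, 0]) cube([62, 17, 660]);
translate([1096, 341, 0]) cube([62, 17, 660]);
translate([496, 341, 0]) cube([600, 17, 62]);
translate([496, 341, 598]) cube([600, 17, 62]);


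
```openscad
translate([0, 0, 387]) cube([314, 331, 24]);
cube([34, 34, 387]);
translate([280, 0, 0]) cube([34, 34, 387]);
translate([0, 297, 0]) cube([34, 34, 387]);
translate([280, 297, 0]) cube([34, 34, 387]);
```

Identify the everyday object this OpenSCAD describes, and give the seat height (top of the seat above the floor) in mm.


A stool. The seat height is 411 mm.

A 314×331×24 slab at z = 387 on four corner posts — a stool. The seat top is 387 + 24 = 411 mm.


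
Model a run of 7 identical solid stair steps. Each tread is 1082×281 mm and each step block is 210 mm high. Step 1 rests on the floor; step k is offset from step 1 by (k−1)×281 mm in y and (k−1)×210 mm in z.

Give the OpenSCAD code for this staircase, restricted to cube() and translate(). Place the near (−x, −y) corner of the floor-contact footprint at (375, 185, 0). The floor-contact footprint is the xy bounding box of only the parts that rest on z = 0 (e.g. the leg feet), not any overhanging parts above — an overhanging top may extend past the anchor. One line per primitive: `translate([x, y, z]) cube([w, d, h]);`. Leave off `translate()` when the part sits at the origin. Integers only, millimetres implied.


translate([375, 185, 0]) cube([1082, 281, 210]);
translate([375, 466, 210]) cube([1082, 281, 210]);
translate([375, 747, 420]) cube([1082, 281, 210]);
translate([375, 1028, 630]) cube([1082, 281, 210]);
translate([375, 1309, 840]) cube([1082, 281, 210]);
translate([375, 1590, 1050]) cube([1082, 281, 210]);
translate([375, 1871, 1260]) cube([1082, 281, 210]);


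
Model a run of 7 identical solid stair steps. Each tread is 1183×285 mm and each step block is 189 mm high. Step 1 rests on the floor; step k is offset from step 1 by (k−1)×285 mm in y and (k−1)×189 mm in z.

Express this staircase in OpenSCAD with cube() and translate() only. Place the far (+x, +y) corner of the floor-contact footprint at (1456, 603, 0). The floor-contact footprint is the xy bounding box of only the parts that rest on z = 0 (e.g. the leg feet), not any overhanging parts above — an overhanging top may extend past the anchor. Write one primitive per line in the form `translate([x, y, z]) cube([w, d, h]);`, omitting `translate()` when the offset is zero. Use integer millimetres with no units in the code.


translate([273, 318, 0]) cube([1183, 285, 189]);
translate([273, 603, 189]) cube([1183, 285, 189]);
translate([273, 888, 378]) cube([1183, 285, 189]);
translate([273, 1173, 567]) cube([1183, 285, 189]);
translate([273, 1458, 756]) cube([1183, 285, 189]);
translate([273, 1743, 945]) cube([1183, 285, 189]);
translate([273, 2028, 1134]) cube([1183, 285, 189]);
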